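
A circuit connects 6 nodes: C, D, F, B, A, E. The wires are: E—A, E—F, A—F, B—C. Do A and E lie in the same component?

Yes

From A we can reach A, E, F, which includes E.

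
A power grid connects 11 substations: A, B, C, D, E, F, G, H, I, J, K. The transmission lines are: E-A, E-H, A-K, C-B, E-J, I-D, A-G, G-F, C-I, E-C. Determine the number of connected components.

Starting from A we can reach A, B, C, D, E, F, G, H, I, J, K. That is one component of size 11.
Total: 1 component.

1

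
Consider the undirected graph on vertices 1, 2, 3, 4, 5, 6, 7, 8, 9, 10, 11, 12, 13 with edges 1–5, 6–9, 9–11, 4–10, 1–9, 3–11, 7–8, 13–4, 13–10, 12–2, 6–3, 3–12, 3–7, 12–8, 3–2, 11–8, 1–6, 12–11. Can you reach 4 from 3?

No

The component containing 3 is {1, 2, 3, 5, 6, 7, 8, 9, 11, 12}, and 4 is not in it.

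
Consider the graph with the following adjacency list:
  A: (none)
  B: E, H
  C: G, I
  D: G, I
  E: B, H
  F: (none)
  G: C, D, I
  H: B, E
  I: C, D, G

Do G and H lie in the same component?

No

The component containing G is {C, D, G, I}, and H is not in it.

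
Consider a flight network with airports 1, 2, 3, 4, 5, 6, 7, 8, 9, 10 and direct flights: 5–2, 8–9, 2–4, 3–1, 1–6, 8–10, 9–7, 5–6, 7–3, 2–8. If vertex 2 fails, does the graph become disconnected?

Yes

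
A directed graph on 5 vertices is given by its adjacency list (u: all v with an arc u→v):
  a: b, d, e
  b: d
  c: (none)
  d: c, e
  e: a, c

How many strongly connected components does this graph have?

2

{a, b, d, e} are all mutually reachable — one SCC of size 4.
{c} is an SCC by itself.
That gives 2 strongly connected components.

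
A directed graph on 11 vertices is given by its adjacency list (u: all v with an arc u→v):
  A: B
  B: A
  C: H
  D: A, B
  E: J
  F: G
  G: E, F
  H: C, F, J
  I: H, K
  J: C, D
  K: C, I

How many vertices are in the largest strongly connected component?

6

{C, E, F, G, H, J} are all mutually reachable — one SCC of size 6.
{I, K} are all mutually reachable — one SCC of size 2.
{A, B} are all mutually reachable — one SCC of size 2.
{D} is an SCC by itself.
The largest has 6 vertices.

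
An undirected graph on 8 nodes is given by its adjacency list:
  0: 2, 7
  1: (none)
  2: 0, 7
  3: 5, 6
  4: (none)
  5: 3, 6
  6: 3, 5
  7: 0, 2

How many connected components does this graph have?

4 is isolated — a component by itself.
1 is isolated — a component by itself.
Starting from 3 we can reach 3, 5, 6. That is one component of size 3.
Starting from 0 we can reach 0, 2, 7. That is one component of size 3.
Total: 4 components.

4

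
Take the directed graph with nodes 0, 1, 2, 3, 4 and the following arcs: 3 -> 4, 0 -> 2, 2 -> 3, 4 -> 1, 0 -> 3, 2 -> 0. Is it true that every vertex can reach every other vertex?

There is no directed path from 4 to 2, so the graph is not strongly connected.

No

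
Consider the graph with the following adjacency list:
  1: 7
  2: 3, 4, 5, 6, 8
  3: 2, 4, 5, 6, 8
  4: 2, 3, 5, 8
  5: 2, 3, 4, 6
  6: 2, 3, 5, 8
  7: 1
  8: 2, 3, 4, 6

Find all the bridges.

1-7

The edges on the cycle 4-3-8-2-4 are not bridges since each lies on that cycle.
But removing 7-1 disconnects 7 from 1 — this is a bridge.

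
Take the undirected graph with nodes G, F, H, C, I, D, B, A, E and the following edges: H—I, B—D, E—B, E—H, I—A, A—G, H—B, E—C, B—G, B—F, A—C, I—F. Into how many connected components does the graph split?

1

Starting from A we can reach A, B, C, D, E, F, G, H, I. That is one component of size 9.
Total: 1 component.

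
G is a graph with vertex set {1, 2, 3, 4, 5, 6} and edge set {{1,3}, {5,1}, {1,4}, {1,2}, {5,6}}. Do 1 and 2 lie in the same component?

From 1 we can reach 1, 2, 3, 4, 5, 6, which includes 2.

Yes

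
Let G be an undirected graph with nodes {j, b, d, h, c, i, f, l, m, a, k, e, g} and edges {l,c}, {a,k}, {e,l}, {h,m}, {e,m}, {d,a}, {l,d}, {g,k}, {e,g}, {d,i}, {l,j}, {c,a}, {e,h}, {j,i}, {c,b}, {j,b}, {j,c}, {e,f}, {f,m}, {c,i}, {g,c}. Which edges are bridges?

none

The edges on the cycle l-j-b-c-l are not bridges since each lies on that cycle.
Every edge lies on some cycle, so there are no bridges.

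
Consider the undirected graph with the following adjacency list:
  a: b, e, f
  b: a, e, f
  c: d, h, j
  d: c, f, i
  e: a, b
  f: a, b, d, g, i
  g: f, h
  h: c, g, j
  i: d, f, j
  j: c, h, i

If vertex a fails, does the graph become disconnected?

Deleting a leaves 1 component (was 1) (its neighbors b, e, f remain connected to each other), so a is not a cut vertex.

No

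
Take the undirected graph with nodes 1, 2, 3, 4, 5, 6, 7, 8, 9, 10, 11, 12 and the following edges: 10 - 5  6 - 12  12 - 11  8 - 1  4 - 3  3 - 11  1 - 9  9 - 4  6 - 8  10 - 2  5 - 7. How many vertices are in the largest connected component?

8

Starting from 2 we can reach 2, 5, 7, 10. That is one component of size 4.
Starting from 1 we can reach 1, 3, 4, 6, 8, 9, 11, 12. That is one component of size 8.
The largest has 8 vertices.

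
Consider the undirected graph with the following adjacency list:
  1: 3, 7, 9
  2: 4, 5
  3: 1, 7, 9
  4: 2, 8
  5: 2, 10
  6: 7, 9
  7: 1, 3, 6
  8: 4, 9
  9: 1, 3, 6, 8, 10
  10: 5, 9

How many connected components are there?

1

Starting from 1 we can reach 1, 2, 3, 4, 5, 6, 7, 8, 9, 10. That is one component of size 10.
Total: 1 component.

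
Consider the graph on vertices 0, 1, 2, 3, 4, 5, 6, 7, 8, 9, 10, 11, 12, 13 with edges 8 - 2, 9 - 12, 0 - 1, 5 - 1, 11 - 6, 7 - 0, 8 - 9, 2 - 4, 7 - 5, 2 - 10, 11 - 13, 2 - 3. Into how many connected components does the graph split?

3

Starting from 6 we can reach 6, 11, 13. That is one component of size 3.
Starting from 0 we can reach 0, 1, 5, 7. That is one component of size 4.
Starting from 2 we can reach 2, 3, 4, 8, 9, 10, 12. That is one component of size 7.
Total: 3 components.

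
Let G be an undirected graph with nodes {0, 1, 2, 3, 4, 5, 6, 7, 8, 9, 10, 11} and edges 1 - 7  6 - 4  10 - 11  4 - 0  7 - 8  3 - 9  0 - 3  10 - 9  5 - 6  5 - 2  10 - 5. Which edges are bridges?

1-7, 10-11, 2-5, 7-8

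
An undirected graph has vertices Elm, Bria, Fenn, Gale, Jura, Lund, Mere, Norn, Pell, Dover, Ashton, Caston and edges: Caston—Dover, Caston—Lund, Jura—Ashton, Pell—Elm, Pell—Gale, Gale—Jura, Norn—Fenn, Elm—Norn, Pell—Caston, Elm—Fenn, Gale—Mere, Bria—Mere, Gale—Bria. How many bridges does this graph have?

The edges on the cycle Gale-Bria-Mere-Gale are not bridges since each lies on that cycle.
But removing Ashton—Jura disconnects Ashton from Jura; removing Caston—Dover disconnects Caston from Dover; removing Pell—Elm disconnects Pell from Elm; removing Pell—Caston disconnects Pell from Caston — these are bridges.
In total 7 edges are bridges.

7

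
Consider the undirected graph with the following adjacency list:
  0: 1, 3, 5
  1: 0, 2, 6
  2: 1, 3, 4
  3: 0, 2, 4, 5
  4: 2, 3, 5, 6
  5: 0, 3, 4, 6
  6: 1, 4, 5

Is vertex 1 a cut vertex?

No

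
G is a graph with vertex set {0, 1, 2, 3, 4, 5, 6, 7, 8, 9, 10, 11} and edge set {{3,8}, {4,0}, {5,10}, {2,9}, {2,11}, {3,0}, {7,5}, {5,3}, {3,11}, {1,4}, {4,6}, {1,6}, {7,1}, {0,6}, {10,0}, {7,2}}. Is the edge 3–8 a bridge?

Yes

Removing 3–8 leaves no path between 3 and 8: the component count goes from 1 to 2. So it is a bridge.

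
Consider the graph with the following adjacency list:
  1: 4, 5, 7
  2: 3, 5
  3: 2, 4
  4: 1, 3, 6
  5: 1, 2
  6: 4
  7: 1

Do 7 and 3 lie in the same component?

From 7 we can reach 1, 2, 3, 4, 5, 6, 7, which includes 3.

Yes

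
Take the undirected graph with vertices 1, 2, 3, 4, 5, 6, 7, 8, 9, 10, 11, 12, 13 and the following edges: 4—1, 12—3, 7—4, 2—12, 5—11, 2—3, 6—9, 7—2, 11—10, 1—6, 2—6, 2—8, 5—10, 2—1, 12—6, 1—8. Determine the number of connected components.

13 is isolated — a component by itself.
Starting from 5 we can reach 5, 10, 11. That is one component of size 3.
Starting from 1 we can reach 1, 2, 3, 4, 6, 7, 8, 9, 12. That is one component of size 9.
Total: 3 components.

3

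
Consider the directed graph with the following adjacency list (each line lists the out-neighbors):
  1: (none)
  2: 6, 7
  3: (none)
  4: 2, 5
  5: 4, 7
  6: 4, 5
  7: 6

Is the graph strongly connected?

No

There is no directed path from 2 to 1, so the graph is not strongly connected.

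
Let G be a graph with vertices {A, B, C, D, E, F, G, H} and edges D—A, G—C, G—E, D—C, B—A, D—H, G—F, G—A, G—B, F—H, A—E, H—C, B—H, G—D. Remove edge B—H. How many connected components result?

1

B and H are still connected via B-G-F-H, so the component count stays at 1.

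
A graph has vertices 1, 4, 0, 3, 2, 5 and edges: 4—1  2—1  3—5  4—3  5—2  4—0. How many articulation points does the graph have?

Removing 4 increases the component count from 1 to 2, so 4 is a cut vertex.
By contrast removing 0 leaves 1 component; it is not a cut vertex. No other vertex is a cut vertex either.

1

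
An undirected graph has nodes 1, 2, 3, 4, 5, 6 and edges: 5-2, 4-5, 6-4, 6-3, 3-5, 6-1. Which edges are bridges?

The edges on the cycle 6-4-5-3-6 are not bridges since each lies on that cycle.
But removing 1-6 disconnects 1 from 6; removing 5-2 disconnects 5 from 2 — these are bridges.

1-6, 2-5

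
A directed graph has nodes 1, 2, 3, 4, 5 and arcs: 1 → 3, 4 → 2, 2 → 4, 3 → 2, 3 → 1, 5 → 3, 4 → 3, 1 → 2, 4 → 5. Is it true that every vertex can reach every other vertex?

Yes

From 4 we can reach every vertex (1, 2, 3, 4, 5), and every vertex can reach 4 (1, 2, 3, 4, 5). So the whole graph is one strongly connected component.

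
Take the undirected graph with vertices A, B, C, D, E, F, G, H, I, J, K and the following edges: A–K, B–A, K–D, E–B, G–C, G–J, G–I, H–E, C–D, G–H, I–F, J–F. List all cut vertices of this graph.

Removing G increases the component count from 1 to 2, so G is a cut vertex.
By contrast removing D leaves 1 component; it is not a cut vertex. No other vertex is a cut vertex either.

G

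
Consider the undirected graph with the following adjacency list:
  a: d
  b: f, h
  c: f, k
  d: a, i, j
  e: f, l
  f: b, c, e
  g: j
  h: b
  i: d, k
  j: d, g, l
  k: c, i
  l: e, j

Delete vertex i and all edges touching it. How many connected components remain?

With i gone, the remaining components are: {a, b, c, d, e, f, g, h, j, k, l}.
That is 1 component.

1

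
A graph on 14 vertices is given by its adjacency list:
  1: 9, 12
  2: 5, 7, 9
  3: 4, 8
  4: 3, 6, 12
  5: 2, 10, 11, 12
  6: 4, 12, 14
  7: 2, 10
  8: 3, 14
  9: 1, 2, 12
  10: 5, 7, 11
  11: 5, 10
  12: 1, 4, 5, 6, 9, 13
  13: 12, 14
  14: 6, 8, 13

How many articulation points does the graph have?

1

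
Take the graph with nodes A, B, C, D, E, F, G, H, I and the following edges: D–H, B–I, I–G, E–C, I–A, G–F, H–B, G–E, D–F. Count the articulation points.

3

Removing E increases the component count from 1 to 2, so E is a cut vertex.
Removing G increases the component count from 1 to 2, so G is a cut vertex.
Removing I increases the component count from 1 to 2, so I is a cut vertex.
By contrast removing B leaves 1 component; it is not a cut vertex. No other vertex is a cut vertex either.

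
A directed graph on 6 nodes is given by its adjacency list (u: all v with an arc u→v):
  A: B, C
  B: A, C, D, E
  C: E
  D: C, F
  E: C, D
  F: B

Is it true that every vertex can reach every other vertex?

Yes

From F we can reach every vertex (A, B, C, D, E, F), and every vertex can reach F (A, B, C, D, E, F). So the whole graph is one strongly connected component.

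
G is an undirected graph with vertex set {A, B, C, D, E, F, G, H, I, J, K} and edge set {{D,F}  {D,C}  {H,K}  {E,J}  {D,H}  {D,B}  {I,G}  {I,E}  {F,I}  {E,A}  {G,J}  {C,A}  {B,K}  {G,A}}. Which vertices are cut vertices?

Removing D increases the component count from 1 to 2, so D is a cut vertex.
By contrast removing F leaves 1 component; it is not a cut vertex. No other vertex is a cut vertex either.

D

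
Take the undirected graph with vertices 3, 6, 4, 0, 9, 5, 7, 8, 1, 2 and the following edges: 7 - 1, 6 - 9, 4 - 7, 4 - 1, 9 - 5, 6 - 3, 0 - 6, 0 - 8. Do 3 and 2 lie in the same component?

No

The component containing 3 is {0, 3, 5, 6, 8, 9}, and 2 is not in it.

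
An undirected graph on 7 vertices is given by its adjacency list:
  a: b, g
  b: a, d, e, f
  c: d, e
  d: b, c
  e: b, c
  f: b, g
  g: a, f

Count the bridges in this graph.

The edges on the cycle b-d-c-e-b are not bridges since each lies on that cycle.
Every edge lies on some cycle, so there are no bridges.

0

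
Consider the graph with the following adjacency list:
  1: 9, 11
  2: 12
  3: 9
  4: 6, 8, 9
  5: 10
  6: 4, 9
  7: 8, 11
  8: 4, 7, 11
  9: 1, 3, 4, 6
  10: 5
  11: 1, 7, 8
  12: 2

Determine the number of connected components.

3

Starting from 2 we can reach 2, 12. That is one component of size 2.
Starting from 5 we can reach 5, 10. That is one component of size 2.
Starting from 1 we can reach 1, 3, 4, 6, 7, 8, 9, 11. That is one component of size 8.
Total: 3 components.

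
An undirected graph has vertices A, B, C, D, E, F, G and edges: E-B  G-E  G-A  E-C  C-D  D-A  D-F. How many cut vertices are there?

Removing D increases the component count from 1 to 2, so D is a cut vertex.
Removing E increases the component count from 1 to 2, so E is a cut vertex.
By contrast removing C leaves 1 component; it is not a cut vertex. No other vertex is a cut vertex either.

2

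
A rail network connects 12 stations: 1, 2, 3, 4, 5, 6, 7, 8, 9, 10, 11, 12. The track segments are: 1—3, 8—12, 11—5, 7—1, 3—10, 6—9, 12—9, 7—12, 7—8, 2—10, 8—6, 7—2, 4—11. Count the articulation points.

2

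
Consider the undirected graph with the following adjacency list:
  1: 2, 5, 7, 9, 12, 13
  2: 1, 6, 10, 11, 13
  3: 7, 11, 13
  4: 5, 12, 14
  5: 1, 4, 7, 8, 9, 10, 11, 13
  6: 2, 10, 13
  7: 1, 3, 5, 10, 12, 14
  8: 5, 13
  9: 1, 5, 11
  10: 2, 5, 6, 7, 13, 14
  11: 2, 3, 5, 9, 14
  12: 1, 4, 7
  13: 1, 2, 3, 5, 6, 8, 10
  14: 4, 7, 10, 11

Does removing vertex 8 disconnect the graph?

No

Deleting 8 leaves 1 component (was 1) (its neighbors 5, 13 remain connected to each other), so 8 is not a cut vertex.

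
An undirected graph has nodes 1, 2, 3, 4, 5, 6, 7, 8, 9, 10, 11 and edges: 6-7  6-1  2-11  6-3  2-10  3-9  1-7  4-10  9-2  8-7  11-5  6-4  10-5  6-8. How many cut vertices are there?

1

Removing 6 increases the component count from 1 to 2, so 6 is a cut vertex.
By contrast removing 4 leaves 1 component; it is not a cut vertex. No other vertex is a cut vertex either.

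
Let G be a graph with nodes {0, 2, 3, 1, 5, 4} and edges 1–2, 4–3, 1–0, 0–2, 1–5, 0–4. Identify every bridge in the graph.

0-4, 1-5, 3-4

The edges on the cycle 1-0-2-1 are not bridges since each lies on that cycle.
But removing 0–4 disconnects 0 from 4; removing 4–3 disconnects 4 from 3; removing 1–5 disconnects 1 from 5 — these are bridges.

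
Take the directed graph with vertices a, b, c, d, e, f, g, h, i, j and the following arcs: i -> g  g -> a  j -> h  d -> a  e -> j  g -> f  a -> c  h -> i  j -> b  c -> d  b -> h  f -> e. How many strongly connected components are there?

2

{b, e, f, g, h, i, j} are all mutually reachable — one SCC of size 7.
{a, c, d} are all mutually reachable — one SCC of size 3.
That gives 2 strongly connected components.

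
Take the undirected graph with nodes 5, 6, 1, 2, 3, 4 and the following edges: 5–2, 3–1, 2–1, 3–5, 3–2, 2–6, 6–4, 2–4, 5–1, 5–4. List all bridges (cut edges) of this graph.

none

The edges on the cycle 3-5-2-3 are not bridges since each lies on that cycle.
Every edge lies on some cycle, so there are no bridges.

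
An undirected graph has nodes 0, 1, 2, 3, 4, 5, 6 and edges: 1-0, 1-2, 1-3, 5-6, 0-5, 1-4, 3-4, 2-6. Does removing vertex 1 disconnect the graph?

Yes

Deleting 1 raises the number of components from 1 to 2, so 1 is a cut vertex.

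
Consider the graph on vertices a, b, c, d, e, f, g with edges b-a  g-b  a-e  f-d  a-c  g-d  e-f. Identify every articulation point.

a

Removing a increases the component count from 1 to 2, so a is a cut vertex.
By contrast removing d leaves 1 component; it is not a cut vertex. No other vertex is a cut vertex either.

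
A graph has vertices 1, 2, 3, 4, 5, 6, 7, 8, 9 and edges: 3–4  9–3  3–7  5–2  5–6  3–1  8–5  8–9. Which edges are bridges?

1-3, 2-5, 3-4, 3-7, 3-9, 5-6, 5-8, 8-9

removing 7–3 disconnects 7 from 3; removing 2–5 disconnects 2 from 5; removing 8–9 disconnects 8 from 9; removing 4–3 disconnects 4 from 3 — these are bridges.
In total 8 edges are bridges.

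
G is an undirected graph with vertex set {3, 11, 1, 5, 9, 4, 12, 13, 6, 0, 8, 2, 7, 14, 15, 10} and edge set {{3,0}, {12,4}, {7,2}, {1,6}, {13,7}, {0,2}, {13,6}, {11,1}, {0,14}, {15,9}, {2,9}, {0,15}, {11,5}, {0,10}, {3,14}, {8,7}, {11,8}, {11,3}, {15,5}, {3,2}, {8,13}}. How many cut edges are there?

The edges on the cycle 11-3-0-15-5-11 are not bridges since each lies on that cycle.
But removing 12-4 disconnects 12 from 4; removing 0-10 disconnects 0 from 10 — these are bridges.
That makes 2 bridges.

2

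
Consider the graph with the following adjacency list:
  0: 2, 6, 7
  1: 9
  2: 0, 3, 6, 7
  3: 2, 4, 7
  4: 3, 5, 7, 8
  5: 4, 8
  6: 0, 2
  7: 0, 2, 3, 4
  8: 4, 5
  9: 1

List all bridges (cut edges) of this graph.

The edges on the cycle 4-8-5-4 are not bridges since each lies on that cycle.
But removing 9-1 disconnects 9 from 1 — this is a bridge.

1-9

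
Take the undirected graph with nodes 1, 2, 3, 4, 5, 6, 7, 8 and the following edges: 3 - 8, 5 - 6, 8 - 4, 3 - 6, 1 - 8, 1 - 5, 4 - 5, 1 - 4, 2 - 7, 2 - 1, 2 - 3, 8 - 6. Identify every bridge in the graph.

2-7

The edges on the cycle 2-1-5-6-3-2 are not bridges since each lies on that cycle.
But removing 7 - 2 disconnects 7 from 2 — this is a bridge.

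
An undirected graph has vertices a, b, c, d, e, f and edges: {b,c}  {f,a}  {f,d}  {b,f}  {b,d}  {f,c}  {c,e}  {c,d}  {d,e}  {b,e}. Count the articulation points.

1

Removing f increases the component count from 1 to 2, so f is a cut vertex.
By contrast removing e leaves 1 component; it is not a cut vertex. No other vertex is a cut vertex either.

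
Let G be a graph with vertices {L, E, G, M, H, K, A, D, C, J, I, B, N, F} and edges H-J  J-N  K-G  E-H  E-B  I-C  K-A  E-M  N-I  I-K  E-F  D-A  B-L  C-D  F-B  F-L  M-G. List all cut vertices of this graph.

E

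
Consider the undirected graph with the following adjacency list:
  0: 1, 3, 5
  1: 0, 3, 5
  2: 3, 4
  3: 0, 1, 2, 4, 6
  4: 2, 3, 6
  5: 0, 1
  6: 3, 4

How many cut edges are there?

0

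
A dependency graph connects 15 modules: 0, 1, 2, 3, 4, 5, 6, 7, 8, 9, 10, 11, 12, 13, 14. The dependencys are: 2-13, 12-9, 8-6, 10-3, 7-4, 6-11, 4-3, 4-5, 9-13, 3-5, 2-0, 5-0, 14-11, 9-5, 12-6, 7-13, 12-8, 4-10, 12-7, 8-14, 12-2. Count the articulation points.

1

Removing 12 increases the component count from 2 to 3, so 12 is a cut vertex.
By contrast removing 2 leaves 2 components; it is not a cut vertex. No other vertex is a cut vertex either.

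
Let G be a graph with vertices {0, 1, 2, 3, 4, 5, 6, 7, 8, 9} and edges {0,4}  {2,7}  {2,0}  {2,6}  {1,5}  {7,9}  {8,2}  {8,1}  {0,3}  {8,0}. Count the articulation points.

5

Removing 0 increases the component count from 1 to 3, so 0 is a cut vertex.
Removing 1 increases the component count from 1 to 2, so 1 is a cut vertex.
Removing 2 increases the component count from 1 to 3, so 2 is a cut vertex.
Likewise 7, 8 are cut vertices.
By contrast removing 9 leaves 1 component; it is not a cut vertex. No other vertex is a cut vertex either.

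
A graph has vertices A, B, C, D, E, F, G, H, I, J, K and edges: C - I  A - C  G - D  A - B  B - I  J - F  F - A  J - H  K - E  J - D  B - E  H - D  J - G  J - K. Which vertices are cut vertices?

J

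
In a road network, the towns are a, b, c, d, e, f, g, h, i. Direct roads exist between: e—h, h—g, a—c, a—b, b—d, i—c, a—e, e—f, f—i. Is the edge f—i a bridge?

After removing f—i, the path f-e-a-c-i still connects them, so the edge is not a bridge.

No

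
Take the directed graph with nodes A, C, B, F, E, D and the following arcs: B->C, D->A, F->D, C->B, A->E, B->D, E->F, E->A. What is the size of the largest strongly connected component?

{A, D, E, F} are all mutually reachable — one SCC of size 4.
{B, C} are all mutually reachable — one SCC of size 2.
The largest has 4 vertices.

4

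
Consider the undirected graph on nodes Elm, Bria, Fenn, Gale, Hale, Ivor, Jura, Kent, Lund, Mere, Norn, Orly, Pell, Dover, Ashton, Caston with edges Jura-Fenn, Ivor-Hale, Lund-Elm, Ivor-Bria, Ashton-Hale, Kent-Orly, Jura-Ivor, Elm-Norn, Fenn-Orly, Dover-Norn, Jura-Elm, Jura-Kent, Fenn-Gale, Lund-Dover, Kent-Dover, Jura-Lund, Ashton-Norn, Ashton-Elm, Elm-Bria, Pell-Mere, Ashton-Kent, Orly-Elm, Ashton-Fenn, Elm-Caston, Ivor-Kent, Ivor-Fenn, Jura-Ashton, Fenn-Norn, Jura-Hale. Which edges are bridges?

The edges on the cycle Jura-Ashton-Norn-Elm-Lund-Jura are not bridges since each lies on that cycle.
But removing Caston-Elm disconnects Caston from Elm; removing Fenn-Gale disconnects Fenn from Gale; removing Pell-Mere disconnects Pell from Mere — these are bridges.

Caston-Elm, Fenn-Gale, Mere-Pell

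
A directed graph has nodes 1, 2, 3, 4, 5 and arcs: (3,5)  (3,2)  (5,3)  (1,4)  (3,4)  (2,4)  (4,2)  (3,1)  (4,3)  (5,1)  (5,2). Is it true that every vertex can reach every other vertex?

Yes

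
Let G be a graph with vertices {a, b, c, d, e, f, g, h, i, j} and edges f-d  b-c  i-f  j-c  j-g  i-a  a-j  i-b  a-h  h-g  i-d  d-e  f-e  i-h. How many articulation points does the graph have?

1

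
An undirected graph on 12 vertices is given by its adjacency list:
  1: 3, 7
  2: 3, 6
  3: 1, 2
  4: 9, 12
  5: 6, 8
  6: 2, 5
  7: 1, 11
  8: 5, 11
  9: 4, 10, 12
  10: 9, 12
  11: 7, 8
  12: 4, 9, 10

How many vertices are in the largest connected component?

8

Starting from 4 we can reach 4, 9, 10, 12. That is one component of size 4.
Starting from 1 we can reach 1, 2, 3, 5, 6, 7, 8, 11. That is one component of size 8.
The largest has 8 vertices.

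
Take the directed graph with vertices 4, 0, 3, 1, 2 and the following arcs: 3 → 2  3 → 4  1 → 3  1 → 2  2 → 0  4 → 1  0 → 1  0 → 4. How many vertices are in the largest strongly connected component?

5

{0, 1, 2, 3, 4} are all mutually reachable — one SCC of size 5.
The largest has 5 vertices.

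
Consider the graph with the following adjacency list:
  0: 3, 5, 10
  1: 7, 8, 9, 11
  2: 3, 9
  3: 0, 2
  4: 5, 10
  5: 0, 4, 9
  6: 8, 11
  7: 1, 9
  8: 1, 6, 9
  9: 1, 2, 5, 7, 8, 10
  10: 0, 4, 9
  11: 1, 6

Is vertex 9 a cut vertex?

Yes

Deleting 9 raises the number of components from 1 to 2, so 9 is a cut vertex.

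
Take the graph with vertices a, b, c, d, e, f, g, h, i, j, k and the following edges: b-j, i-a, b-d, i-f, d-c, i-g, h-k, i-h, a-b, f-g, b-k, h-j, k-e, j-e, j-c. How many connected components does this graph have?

1

Starting from a we can reach a, b, c, d, e, f, g, h, i, j, k. That is one component of size 11.
Total: 1 component.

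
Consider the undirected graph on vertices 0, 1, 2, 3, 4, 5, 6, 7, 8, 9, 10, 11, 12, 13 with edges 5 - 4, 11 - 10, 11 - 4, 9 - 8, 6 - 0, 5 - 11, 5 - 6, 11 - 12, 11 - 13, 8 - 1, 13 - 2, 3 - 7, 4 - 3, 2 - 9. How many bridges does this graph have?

The edges on the cycle 5-11-4-5 are not bridges since each lies on that cycle.
But removing 13 - 2 disconnects 13 from 2; removing 2 - 9 disconnects 2 from 9; removing 8 - 9 disconnects 8 from 9; removing 7 - 3 disconnects 7 from 3 — these are bridges.
In total 11 edges are bridges.

11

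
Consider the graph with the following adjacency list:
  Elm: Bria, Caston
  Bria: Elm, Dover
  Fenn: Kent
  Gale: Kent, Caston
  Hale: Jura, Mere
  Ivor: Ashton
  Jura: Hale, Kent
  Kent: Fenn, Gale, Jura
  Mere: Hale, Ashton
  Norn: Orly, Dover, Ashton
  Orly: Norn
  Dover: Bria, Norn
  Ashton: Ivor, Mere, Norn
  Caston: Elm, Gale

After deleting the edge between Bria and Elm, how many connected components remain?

1

Bria and Elm are still connected via Bria-Dover-Norn-Ashton-Mere-Hale-Jura-Kent-Gale-Caston-Elm, so the component count stays at 1.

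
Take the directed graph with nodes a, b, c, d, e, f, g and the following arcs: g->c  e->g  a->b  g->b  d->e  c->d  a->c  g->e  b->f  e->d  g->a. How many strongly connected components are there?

{a, c, d, e, g} are all mutually reachable — one SCC of size 5.
{f} is an SCC by itself.
{b} is an SCC by itself.
That gives 3 strongly connected components.

3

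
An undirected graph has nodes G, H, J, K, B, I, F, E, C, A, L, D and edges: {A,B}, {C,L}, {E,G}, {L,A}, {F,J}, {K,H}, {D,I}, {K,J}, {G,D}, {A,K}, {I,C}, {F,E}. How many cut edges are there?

The edges on the cycle F-E-G-D-I-C-L-A-K-J-F are not bridges since each lies on that cycle.
But removing K - H disconnects K from H; removing B - A disconnects B from A — these are bridges.
That makes 2 bridges.

2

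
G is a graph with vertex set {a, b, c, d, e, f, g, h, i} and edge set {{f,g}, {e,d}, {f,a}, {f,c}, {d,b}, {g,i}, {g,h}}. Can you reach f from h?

From h we can reach a, c, f, g, h, i, which includes f.

Yes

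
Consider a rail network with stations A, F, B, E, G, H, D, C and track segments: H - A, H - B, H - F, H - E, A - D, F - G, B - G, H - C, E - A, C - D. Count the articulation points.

1

Removing H increases the component count from 1 to 2, so H is a cut vertex.
By contrast removing D leaves 1 component; it is not a cut vertex. No other vertex is a cut vertex either.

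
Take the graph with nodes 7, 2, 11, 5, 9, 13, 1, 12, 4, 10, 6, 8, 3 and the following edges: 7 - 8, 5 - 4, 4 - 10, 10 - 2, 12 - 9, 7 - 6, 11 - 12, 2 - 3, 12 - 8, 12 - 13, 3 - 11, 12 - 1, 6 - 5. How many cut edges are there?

The edges on the cycle 7-6-5-4-10-2-3-11-12-8-7 are not bridges since each lies on that cycle.
But removing 12 - 9 disconnects 12 from 9; removing 12 - 13 disconnects 12 from 13; removing 12 - 1 disconnects 12 from 1 — these are bridges.
That makes 3 bridges.

3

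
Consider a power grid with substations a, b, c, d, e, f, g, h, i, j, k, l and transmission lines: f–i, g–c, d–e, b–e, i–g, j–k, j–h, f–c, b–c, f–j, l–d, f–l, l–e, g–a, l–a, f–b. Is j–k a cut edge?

Removing j–k leaves no path between j and k: the component count goes from 1 to 2. So it is a bridge.

Yes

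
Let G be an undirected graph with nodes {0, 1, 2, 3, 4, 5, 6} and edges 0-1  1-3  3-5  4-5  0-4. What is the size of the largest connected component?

5

6 is isolated — a component by itself.
2 is isolated — a component by itself.
Starting from 0 we can reach 0, 1, 3, 4, 5. That is one component of size 5.
The largest has 5 vertices.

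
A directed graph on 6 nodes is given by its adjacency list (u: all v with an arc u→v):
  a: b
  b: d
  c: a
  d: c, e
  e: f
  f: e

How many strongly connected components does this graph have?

{a, b, c, d} are all mutually reachable — one SCC of size 4.
{e, f} are all mutually reachable — one SCC of size 2.
That gives 2 strongly connected components.

2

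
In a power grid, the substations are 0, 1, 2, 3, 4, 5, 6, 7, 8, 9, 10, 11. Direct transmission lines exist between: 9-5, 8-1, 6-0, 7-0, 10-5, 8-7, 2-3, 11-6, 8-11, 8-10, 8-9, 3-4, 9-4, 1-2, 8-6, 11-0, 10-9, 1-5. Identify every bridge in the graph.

none

The edges on the cycle 8-7-0-6-8 are not bridges since each lies on that cycle.
Every edge lies on some cycle, so there are no bridges.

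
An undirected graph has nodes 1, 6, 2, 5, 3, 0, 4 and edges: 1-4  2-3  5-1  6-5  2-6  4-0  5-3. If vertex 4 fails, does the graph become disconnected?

Deleting 4 raises the number of components from 1 to 2, so 4 is a cut vertex.

Yes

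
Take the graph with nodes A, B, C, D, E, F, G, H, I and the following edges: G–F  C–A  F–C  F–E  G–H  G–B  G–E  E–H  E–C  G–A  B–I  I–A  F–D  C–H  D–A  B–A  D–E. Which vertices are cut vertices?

Removing C, for instance, still leaves 1 component. No single vertex removal increases the component count — the graph has no articulation points.

none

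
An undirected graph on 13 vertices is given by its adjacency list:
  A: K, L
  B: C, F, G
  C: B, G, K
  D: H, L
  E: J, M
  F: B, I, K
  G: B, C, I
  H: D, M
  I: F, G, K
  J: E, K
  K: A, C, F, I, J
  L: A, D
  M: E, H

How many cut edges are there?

The edges on the cycle K-A-L-D-H-M-E-J-K are not bridges since each lies on that cycle.
Every edge lies on some cycle, so there are no bridges.

0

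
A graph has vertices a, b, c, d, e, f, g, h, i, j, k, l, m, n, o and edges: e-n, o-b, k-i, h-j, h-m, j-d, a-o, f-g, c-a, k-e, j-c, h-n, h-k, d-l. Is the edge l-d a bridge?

Yes

Removing l-d leaves no path between l and d: the component count goes from 2 to 3. So it is a bridge.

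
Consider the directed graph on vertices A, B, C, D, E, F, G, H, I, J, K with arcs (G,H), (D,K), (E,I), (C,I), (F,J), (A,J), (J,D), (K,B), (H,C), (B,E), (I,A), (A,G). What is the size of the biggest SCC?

{A, B, C, D, E, G, H, I, J, K} are all mutually reachable — one SCC of size 10.
{F} is an SCC by itself.
The largest has 10 vertices.

10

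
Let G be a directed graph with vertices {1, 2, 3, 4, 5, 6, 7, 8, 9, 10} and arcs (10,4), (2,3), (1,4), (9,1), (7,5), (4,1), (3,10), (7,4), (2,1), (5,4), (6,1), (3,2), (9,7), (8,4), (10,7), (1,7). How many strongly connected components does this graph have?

{1, 4, 5, 7} are all mutually reachable — one SCC of size 4.
{2, 3} are all mutually reachable — one SCC of size 2.
{10} is an SCC by itself.
{6} is an SCC by itself.
{8} is an SCC by itself.
(and 1 more singleton SCC)
That gives 6 strongly connected components.

6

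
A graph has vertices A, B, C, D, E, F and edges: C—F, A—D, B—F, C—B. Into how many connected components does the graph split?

3

E is isolated — a component by itself.
Starting from A we can reach A, D. That is one component of size 2.
Starting from B we can reach B, C, F. That is one component of size 3.
Total: 3 components.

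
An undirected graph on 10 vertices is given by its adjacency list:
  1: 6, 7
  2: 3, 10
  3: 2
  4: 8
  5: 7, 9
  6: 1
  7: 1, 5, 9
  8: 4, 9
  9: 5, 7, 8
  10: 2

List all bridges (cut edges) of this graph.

The edges on the cycle 5-7-9-5 are not bridges since each lies on that cycle.
But removing 1-6 disconnects 1 from 6; removing 2-10 disconnects 2 from 10; removing 9-8 disconnects 9 from 8; removing 2-3 disconnects 2 from 3 — these are bridges.
In total 6 edges are bridges.

1-6, 1-7, 10-2, 2-3, 4-8, 8-9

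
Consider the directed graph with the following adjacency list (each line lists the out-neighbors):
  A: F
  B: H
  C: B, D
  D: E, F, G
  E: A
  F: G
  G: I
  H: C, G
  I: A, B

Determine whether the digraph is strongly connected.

Yes

From G we can reach every vertex (A, B, C, D, E, F, G, H, I), and every vertex can reach G (A, B, C, D, E, F, G, H, I). So the whole graph is one strongly connected component.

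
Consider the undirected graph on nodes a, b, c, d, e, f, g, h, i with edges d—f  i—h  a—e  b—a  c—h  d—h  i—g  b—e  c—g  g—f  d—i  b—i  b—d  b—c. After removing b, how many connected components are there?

2

With b gone, the remaining components are: {a, e}; {c, d, f, g, h, i}.
That is 2 components.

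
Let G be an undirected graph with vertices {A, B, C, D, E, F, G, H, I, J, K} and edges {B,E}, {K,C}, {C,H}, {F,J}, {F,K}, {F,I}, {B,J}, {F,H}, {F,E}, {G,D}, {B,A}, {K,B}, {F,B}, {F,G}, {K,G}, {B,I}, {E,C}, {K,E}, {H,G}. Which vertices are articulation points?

B, G

Removing B increases the component count from 1 to 2, so B is a cut vertex.
Removing G increases the component count from 1 to 2, so G is a cut vertex.
By contrast removing F leaves 1 component; it is not a cut vertex. No other vertex is a cut vertex either.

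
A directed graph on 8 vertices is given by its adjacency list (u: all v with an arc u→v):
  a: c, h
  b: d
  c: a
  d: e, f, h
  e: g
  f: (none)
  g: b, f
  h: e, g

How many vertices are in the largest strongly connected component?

5

{b, d, e, g, h} are all mutually reachable — one SCC of size 5.
{a, c} are all mutually reachable — one SCC of size 2.
{f} is an SCC by itself.
The largest has 5 vertices.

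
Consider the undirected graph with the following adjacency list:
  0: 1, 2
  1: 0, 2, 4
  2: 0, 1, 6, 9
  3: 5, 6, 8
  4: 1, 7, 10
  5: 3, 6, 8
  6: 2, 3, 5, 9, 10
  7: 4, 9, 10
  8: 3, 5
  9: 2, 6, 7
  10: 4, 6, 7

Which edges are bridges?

none

The edges on the cycle 6-9-7-10-6 are not bridges since each lies on that cycle.
Every edge lies on some cycle, so there are no bridges.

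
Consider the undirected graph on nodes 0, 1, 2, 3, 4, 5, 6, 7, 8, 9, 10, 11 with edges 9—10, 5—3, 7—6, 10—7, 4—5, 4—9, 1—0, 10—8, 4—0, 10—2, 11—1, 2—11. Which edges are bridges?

The edges on the cycle 4-9-10-2-11-1-0-4 are not bridges since each lies on that cycle.
But removing 10—8 disconnects 10 from 8; removing 5—3 disconnects 5 from 3; removing 6—7 disconnects 6 from 7; removing 10—7 disconnects 10 from 7 — these are bridges.
In total 5 edges are bridges.

10-7, 10-8, 3-5, 4-5, 6-7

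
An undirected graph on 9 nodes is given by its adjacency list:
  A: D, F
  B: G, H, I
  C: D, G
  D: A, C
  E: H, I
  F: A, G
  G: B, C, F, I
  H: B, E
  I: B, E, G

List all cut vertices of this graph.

G

Removing G increases the component count from 1 to 2, so G is a cut vertex.
By contrast removing H leaves 1 component; it is not a cut vertex. No other vertex is a cut vertex either.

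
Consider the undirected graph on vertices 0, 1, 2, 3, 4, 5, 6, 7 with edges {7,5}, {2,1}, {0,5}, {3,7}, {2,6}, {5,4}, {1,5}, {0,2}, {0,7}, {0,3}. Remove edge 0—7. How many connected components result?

1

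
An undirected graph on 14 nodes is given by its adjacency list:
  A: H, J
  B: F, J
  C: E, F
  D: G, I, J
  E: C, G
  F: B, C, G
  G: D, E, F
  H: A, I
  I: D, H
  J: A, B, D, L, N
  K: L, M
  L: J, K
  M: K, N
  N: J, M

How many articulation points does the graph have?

1

Removing J increases the component count from 1 to 2, so J is a cut vertex.
By contrast removing G leaves 1 component; it is not a cut vertex. No other vertex is a cut vertex either.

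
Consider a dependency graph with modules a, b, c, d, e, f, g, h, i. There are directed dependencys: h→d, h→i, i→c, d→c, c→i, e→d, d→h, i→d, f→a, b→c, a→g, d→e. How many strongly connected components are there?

{c, d, e, h, i} are all mutually reachable — one SCC of size 5.
{g} is an SCC by itself.
{b} is an SCC by itself.
{a} is an SCC by itself.
{f} is an SCC by itself.
That gives 5 strongly connected components.

5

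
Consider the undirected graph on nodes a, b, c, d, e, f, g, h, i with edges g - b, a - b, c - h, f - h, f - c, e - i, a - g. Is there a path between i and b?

No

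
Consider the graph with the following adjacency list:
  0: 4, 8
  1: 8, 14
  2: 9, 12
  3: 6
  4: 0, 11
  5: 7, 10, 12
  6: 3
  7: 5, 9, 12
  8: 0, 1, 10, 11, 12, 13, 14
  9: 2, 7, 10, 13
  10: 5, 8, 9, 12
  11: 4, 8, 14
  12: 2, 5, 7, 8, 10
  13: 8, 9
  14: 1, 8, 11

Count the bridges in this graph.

The edges on the cycle 8-0-4-11-8 are not bridges since each lies on that cycle.
But removing 6-3 disconnects 6 from 3 — this is a bridge.

1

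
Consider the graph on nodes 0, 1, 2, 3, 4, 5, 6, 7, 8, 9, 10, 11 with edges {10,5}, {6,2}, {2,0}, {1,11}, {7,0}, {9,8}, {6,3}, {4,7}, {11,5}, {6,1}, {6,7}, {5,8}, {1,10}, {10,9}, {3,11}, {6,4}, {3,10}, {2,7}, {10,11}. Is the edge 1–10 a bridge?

No

After removing 1–10, the path 1-11-10 still connects them, so the edge is not a bridge.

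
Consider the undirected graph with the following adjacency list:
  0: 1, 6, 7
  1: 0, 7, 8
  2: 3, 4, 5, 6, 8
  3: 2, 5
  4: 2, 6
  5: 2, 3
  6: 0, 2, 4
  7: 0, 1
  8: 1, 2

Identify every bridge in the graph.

The edges on the cycle 2-5-3-2 are not bridges since each lies on that cycle.
Every edge lies on some cycle, so there are no bridges.

none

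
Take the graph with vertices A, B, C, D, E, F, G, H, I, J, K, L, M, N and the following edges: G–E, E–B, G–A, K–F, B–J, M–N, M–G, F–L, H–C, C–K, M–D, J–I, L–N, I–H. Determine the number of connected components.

1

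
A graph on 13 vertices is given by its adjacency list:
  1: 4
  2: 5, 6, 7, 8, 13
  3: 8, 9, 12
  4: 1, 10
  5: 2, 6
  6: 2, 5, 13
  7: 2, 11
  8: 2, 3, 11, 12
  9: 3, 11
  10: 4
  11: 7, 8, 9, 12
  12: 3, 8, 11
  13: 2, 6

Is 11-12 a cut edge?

After removing 11-12, the path 11-8-12 still connects them, so the edge is not a bridge.

No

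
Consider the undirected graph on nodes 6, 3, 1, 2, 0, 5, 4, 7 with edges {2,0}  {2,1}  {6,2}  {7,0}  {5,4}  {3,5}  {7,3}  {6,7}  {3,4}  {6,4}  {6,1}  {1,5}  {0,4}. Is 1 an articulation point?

No

Deleting 1 leaves 1 component (was 1) (its neighbors 2, 5, 6 remain connected to each other), so 1 is not a cut vertex.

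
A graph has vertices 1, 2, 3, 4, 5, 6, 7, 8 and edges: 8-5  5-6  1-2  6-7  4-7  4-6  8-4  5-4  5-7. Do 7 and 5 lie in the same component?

From 7 we can reach 4, 5, 6, 7, 8, which includes 5.

Yes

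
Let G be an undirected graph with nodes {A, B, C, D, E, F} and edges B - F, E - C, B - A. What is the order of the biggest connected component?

D is isolated — a component by itself.
Starting from C we can reach C, E. That is one component of size 2.
Starting from A we can reach A, B, F. That is one component of size 3.
The largest has 3 vertices.

3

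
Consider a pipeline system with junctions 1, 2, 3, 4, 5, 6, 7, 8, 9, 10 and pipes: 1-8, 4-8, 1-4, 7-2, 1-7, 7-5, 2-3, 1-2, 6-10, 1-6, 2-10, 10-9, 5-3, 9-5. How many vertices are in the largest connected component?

10

Starting from 1 we can reach 1, 2, 3, 4, 5, 6, 7, 8, 9, 10. That is one component of size 10.
The largest has 10 vertices.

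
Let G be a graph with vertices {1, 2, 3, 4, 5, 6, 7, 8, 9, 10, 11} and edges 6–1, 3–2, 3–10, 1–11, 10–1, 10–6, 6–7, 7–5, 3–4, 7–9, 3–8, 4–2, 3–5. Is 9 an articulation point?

No

Deleting 9 leaves 1 component (was 1), so 9 is not a cut vertex.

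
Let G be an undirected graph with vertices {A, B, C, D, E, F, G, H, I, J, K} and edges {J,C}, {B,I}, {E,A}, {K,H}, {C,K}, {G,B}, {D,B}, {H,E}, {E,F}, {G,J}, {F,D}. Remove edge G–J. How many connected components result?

G and J are still connected via G-B-D-F-E-H-K-C-J, so the component count stays at 1.

1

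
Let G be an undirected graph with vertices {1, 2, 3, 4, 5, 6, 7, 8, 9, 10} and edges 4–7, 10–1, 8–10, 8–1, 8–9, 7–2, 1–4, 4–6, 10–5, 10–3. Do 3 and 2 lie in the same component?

Yes

From 3 we can reach 1, 2, 3, 4, 5, 6, 7, 8, 9, 10, which includes 2.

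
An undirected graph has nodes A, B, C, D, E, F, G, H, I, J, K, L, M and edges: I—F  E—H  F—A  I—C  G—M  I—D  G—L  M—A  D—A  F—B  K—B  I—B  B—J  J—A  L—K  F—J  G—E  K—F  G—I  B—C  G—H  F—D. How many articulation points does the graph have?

Removing G increases the component count from 1 to 2, so G is a cut vertex.
By contrast removing I leaves 1 component; it is not a cut vertex. No other vertex is a cut vertex either.

1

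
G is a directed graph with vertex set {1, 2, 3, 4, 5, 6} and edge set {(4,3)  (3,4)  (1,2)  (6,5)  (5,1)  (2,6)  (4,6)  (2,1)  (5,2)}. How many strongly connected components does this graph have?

{1, 2, 5, 6} are all mutually reachable — one SCC of size 4.
{3, 4} are all mutually reachable — one SCC of size 2.
That gives 2 strongly connected components.

2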